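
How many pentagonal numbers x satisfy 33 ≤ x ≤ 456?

The n-th pentagonal number is n(3n−1)/2.
Smallest index with value ≥ 33: n = 5 (giving 35).
Largest index with value ≤ 456: n = 17 (giving 425).
Indices 5 through 17: 13 terms.

13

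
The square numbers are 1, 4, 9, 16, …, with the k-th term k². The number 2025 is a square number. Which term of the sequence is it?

We need n² = 2025, so n = √2025 = 45.
Check: 45² = 2025. ✓

45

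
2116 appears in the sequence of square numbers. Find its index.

We need n² = 2116, so n = √2116 = 46.

46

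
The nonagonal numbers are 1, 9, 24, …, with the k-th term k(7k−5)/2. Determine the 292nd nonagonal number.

The 292nd nonagonal number is n(7n−5)/2 with n = 292.
292·(7·292 − 5)/2 = 292·2039/2 = 297694.

297694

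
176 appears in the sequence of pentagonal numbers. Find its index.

11

Set n(3n−1)/2 = 176, giving 3n² − n − 352 = 0.
The discriminant is 1 + 24·176 = 4225, and √4225 = 65.
So n = (1 + 65) / 6 = 66/6 = 11.
Check: 11·(3·11 − 1)/2 = 176. ✓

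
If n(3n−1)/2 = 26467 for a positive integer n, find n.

Set n(3n−1)/2 = 26467, giving 3n² − n − 52934 = 0.
The discriminant is 1 + 24·26467 = 635209, and √635209 = 797.
So n = (1 + 797) / 6 = 798/6 = 133.

133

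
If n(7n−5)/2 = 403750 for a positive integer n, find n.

340

Set n(7n−5)/2 = 403750, giving 7n² − 5n − 807500 = 0.
So n = (5 + 4755) / 14 = 4760/14 = 340.
Check: 340·(7·340 − 5)/2 = 403750. ✓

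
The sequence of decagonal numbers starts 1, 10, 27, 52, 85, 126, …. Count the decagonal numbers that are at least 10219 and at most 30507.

37

The n-th decagonal number is n(4n−3).
Smallest index with value ≥ 10219: n = 51 (giving 10251).
Largest index with value ≤ 30507: n = 87 (giving 30015).
Indices 51 through 87: 37 terms.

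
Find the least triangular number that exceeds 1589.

1596

Solve n(n+1)/2 > 1589 for integer n.
The largest n with value ≤ 1589 is 55 (since 1540 ≤ 1589 < 1596), so the first above is n = 56, value 1596.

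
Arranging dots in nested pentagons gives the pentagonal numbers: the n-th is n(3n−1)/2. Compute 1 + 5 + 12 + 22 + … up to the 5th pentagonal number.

Σ i(3i−1)/2 = (3Σi² − Σi) / 2 over i = 1..5.
Σi = 15 and Σi² = 55.
(3·55 − 1·15) / 2 = 150/2 = 75.

75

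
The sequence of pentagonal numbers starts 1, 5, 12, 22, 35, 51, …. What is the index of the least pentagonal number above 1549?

33

Solve n(3n−1)/2 > 1549 for integer n.
The largest n with value ≤ 1549 is 32 (since 1520 ≤ 1549 < 1617), so the first above is n = 33, value 1617.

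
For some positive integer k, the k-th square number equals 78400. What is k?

280

We need n² = 78400, so n = √78400 = 280.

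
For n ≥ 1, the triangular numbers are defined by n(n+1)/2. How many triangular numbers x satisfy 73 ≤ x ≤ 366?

The n-th triangular number is n(n+1)/2.
Smallest index with value ≥ 73: n = 12 (giving 78).
Largest index with value ≤ 366: n = 26 (giving 351).
Indices 12 through 26: 15 terms.

15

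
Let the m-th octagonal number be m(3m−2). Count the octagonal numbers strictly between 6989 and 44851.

74

The n-th octagonal number is n(3n−2).
Smallest index with value > 6989: n = 49 (giving 7105).
Largest index with value < 44851: n = 122 (giving 44408).
Indices 49 through 122: 74 terms.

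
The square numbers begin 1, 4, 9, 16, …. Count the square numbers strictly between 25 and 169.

The n-th square number is n².
Smallest index with value > 25: n = 6 (giving 36).
Largest index with value < 169: n = 12 (giving 144).
Indices 6 through 12: 7 terms.

7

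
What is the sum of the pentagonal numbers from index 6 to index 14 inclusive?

1395

Σ i(3i−1)/2 = (3Σi² − Σi) / 2 over i = 6..14.
Σi = 105 − 15 = 90 and Σi² = 1015 − 55 = 960.
(3·960 − 1·90) / 2 = 2790/2 = 1395.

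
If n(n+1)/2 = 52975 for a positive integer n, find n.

Set n(n+1)/2 = 52975, giving n² + n − 105950 = 0.
The discriminant is 1 + 8·52975 = 423801, and √423801 = 651.
So n = (-1 + 651) / 2 = 650/2 = 325.

325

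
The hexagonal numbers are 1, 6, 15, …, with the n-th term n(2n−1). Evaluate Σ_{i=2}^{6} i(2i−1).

160

Σ i(2i−1) = 2Σi² − Σi over i = 2..6.
Σi = 21 − 1 = 20 and Σi² = 91 − 1 = 90.
2·90 − 1·20 = 160.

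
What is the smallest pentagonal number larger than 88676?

89182

Solve n(3n−1)/2 > 88676 for integer n.
The largest n with value ≤ 88676 is 243 (since 88452 ≤ 88676 < 89182), so the first above is n = 244, value 89182.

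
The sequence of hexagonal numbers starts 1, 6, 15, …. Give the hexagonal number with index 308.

The 308th hexagonal number is n(2n−1) with n = 308.
308·(2·308 − 1) = 308·615 = 189420.

189420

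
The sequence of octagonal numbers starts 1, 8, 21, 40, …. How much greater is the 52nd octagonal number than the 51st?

307

Consecutive octagonal numbers differ by 6n − 5: here 6·52 − 5 = 307.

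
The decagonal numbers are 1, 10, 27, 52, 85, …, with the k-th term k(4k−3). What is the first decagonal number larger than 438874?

Solve n(4n−3) > 438874 for integer n.
The largest n with value ≤ 438874 is 331 (since 437251 ≤ 438874 < 439900), so the first above is n = 332, value 439900.

439900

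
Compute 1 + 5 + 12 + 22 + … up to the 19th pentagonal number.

3610

Σ i(3i−1)/2 = (3Σi² − Σi) / 2 over i = 1..19.
Σi = 190 and Σi² = 2470.
(3·2470 − 1·190) / 2 = 7220/2 = 3610.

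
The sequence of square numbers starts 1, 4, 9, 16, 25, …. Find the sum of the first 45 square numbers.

Σ_{i=1}^{45} i² = 45·46·91/6 = 31395.

31395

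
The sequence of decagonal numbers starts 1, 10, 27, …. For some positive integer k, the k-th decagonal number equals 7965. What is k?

45

Set n(4n−3) = 7965, giving 4n² − 3n − 7965 = 0.
The discriminant is 9 + 16·7965 = 127449, and √127449 = 357.
So n = (3 + 357) / 8 = 360/8 = 45.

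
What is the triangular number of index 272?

37128

272·273/2 = 74256/2 = 37128.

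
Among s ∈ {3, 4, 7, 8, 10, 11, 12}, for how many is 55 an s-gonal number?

s = 3: P(3, 10) = 55. ✓
s = 4: P(4, 7) = 49 and P(4, 8) = 64; 55 is not s-gonal.
s = 7: P(7, 5) = 55. ✓
s = 8: P(8, 4) = 40 and P(8, 5) = 65; 55 is not s-gonal.
s = 10: P(10, 4) = 52 and P(10, 5) = 85; 55 is not s-gonal.
s = 11: P(11, 3) = 30 and P(11, 4) = 58; 55 is not s-gonal.
s = 12: P(12, 3) = 33 and P(12, 4) = 64; 55 is not s-gonal.
Hits: s ∈ {3, 7} → 2.

2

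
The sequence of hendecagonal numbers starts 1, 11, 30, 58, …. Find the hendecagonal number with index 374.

374·(9·374 − 7)/2 = 374·3359/2 = 628133.

628133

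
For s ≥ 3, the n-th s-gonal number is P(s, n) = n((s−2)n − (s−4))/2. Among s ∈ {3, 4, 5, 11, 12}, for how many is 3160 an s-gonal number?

s = 3: P(3, 79) = 3160. ✓
s = 4: P(4, 56) = 3136 and P(4, 57) = 3249; 3160 is not s-gonal.
s = 5: P(5, 46) = 3151 and P(5, 47) = 3290; 3160 is not s-gonal.
s = 11: P(11, 26) = 2951 and P(11, 27) = 3186; 3160 is not s-gonal.
s = 12: P(12, 25) = 3025 and P(12, 26) = 3276; 3160 is not s-gonal.
Hits: s ∈ {3} → 1.

1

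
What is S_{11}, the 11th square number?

11² = 121.

121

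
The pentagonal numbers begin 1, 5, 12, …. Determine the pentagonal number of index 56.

The 56th pentagonal number is n(3n−1)/2 with n = 56.
56·(3·56 − 1)/2 = 56·167/2 = 4676.

4676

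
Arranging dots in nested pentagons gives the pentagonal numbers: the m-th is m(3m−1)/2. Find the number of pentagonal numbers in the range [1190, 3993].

The n-th pentagonal number is n(3n−1)/2.
Smallest index with value ≥ 1190: n = 29 (giving 1247).
Largest index with value ≤ 3993: n = 51 (giving 3876).
Indices 29 through 51: 23 terms.

23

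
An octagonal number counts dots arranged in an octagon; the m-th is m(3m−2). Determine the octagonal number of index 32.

3008

32·(3·32 − 2) = 32·94 = 3008.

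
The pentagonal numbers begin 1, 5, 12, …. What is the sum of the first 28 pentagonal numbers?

11368

Σ i(3i−1)/2 = (3Σi² − Σi) / 2 over i = 1..28.
Σi = 406 and Σi² = 7714.
(3·7714 − 1·406) / 2 = 22736/2 = 11368.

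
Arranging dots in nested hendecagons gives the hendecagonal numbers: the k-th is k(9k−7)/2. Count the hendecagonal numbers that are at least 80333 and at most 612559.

The n-th hendecagonal number is n(9n−7)/2.
Smallest index with value ≥ 80333: n = 134 (giving 80333).
Largest index with value ≤ 612559: n = 369 (giving 611433).
Indices 134 through 369: 236 terms.

236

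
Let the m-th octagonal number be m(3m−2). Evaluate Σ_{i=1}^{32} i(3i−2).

33264

Σ i(3i−2) = 3Σi² − 2Σi over i = 1..32.
Σi = 528 and Σi² = 11440.
3·11440 − 2·528 = 33264.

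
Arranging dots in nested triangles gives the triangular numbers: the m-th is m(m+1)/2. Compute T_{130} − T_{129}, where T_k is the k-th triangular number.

130

Consecutive triangular numbers differ by n: T_{130} − T_{129} = 130.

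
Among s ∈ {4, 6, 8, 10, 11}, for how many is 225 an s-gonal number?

2

s = 4: P(4, 15) = 225. ✓
s = 6: P(6, 10) = 190 and P(6, 11) = 231; 225 is not s-gonal.
s = 8: P(8, 9) = 225. ✓
s = 10: P(10, 7) = 175 and P(10, 8) = 232; 225 is not s-gonal.
s = 11: P(11, 7) = 196 and P(11, 8) = 260; 225 is not s-gonal.
Hits: s ∈ {4, 8} → 2.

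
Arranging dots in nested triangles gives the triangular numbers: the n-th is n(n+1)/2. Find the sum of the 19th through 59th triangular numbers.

Σ i(i+1)/2 = (Σi² + Σi) / 2 over i = 19..59.
Σi = 1770 − 171 = 1599 and Σi² = 70210 − 2109 = 68101.
(1·68101 + 1·1599) / 2 = 69700/2 = 34850.

34850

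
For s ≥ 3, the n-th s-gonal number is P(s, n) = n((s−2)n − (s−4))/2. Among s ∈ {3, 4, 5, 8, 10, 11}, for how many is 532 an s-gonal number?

s = 3: P(3, 32) = 528 and P(3, 33) = 561; 532 is not s-gonal.
s = 4: P(4, 23) = 529 and P(4, 24) = 576; 532 is not s-gonal.
s = 5: P(5, 19) = 532. ✓
s = 8: P(8, 13) = 481 and P(8, 14) = 560; 532 is not s-gonal.
s = 10: P(10, 11) = 451 and P(10, 12) = 540; 532 is not s-gonal.
s = 11: P(11, 11) = 506 and P(11, 12) = 606; 532 is not s-gonal.
Hits: s ∈ {5} → 1.

1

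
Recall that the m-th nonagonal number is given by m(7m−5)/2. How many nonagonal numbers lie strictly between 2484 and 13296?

The n-th nonagonal number is n(7n−5)/2.
Smallest index with value > 2484: n = 28 (giving 2674).
Largest index with value < 13296: n = 61 (giving 12871).
Indices 28 through 61: 34 terms.

34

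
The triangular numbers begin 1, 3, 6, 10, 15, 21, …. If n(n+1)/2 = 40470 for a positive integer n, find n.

Set n(n+1)/2 = 40470, giving n² + n − 80940 = 0.
The discriminant is 1 + 8·40470 = 323761, and √323761 = 569.
So n = (-1 + 569) / 2 = 568/2 = 284.
Check: 284·285/2 = 40470. ✓

284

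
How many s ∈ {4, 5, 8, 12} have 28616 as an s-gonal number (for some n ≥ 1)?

s = 4: P(4, 169) = 28561 and P(4, 170) = 28900; 28616 is not s-gonal.
s = 5: P(5, 138) = 28497 and P(5, 139) = 28912; 28616 is not s-gonal.
s = 8: P(8, 98) = 28616. ✓
s = 12: P(12, 76) = 28576 and P(12, 77) = 29337; 28616 is not s-gonal.
Hits: s ∈ {8} → 1.

1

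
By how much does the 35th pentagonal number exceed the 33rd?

35·(3·35 − 1)/2 = 1820 and 33·(3·33 − 1)/2 = 1617.
Difference: 1820 − 1617 = 203.

203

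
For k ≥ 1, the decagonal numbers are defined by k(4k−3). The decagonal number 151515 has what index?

195

Set n(4n−3) = 151515, giving 4n² − 3n − 151515 = 0.
So n = (3 + 1557) / 8 = 1560/8 = 195.
Check: 195·(4·195 − 3) = 151515. ✓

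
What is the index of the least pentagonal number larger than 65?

7

Solve n(3n−1)/2 > 65 for integer n.
The largest n with value ≤ 65 is 6 (since 51 ≤ 65 < 70), so the first above is n = 7, value 70.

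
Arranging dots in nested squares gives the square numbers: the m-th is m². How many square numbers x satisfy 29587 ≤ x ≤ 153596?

The n-th square number is n².
Smallest index with value ≥ 29587: n = 173 (giving 29929).
Largest index with value ≤ 153596: n = 391 (giving 152881).
Indices 173 through 391: 219 terms.

219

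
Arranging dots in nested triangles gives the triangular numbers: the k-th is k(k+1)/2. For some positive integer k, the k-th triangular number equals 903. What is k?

42

Set n(n+1)/2 = 903, giving n² + n − 1806 = 0.
The discriminant is 1 + 8·903 = 7225, and √7225 = 85.
So n = (-1 + 85) / 2 = 84/2 = 42.
Check: 42·43/2 = 903. ✓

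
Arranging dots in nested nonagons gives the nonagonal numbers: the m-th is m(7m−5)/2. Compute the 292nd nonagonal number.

297694

The 292nd nonagonal number is n(7n−5)/2 with n = 292.
292·(7·292 − 5)/2 = 292·2039/2 = 297694.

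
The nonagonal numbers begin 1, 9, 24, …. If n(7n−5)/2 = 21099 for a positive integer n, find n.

Set n(7n−5)/2 = 21099, giving 7n² − 5n − 42198 = 0.
So n = (5 + 1087) / 14 = 1092/14 = 78.
Check: 78·(7·78 − 5)/2 = 21099. ✓

78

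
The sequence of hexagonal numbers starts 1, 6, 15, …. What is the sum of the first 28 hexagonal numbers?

15022

Σ i(2i−1) = 2Σi² − Σi over i = 1..28.
Σi = 406 and Σi² = 7714.
2·7714 − 1·406 = 15022.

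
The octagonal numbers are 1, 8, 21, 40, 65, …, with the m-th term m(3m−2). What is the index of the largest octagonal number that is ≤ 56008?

136

Solve n(3n−2) ≤ 56008 for integer n.
n = 136 gives 55216 ≤ 56008, while n = 137 gives 56033 > 56008; so the answer is index 136.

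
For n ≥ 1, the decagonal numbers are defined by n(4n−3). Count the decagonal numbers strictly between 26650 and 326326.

203

The n-th decagonal number is n(4n−3).
Smallest index with value > 26650: n = 83 (giving 27307).
Largest index with value < 326326: n = 285 (giving 324045).
Indices 83 through 285: 203 terms.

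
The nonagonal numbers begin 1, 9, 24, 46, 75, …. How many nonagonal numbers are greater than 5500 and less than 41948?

The n-th nonagonal number is n(7n−5)/2.
Smallest index with value > 5500: n = 41 (giving 5781).
Largest index with value < 41948: n = 109 (giving 41311).
Indices 41 through 109: 69 terms.

69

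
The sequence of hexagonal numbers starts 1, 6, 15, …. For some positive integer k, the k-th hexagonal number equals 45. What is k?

5

Set n(2n−1) = 45, giving 2n² − n − 45 = 0.
The discriminant is 1 + 8·45 = 361, and √361 = 19.
So n = (1 + 19) / 4 = 20/4 = 5.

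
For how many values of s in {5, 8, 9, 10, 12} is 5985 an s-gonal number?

2

s = 5: P(5, 63) = 5922 and P(5, 64) = 6112; 5985 is not s-gonal.
s = 8: P(8, 45) = 5985. ✓
s = 9: P(9, 41) = 5781 and P(9, 42) = 6069; 5985 is not s-gonal.
s = 10: P(10, 39) = 5967 and P(10, 40) = 6280; 5985 is not s-gonal.
s = 12: P(12, 35) = 5985. ✓
Hits: s ∈ {8, 12} → 2.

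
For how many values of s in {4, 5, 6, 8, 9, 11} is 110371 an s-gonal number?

1

s = 4: P(4, 332) = 110224 and P(4, 333) = 110889; 110371 is not s-gonal.
s = 5: P(5, 271) = 110026 and P(5, 272) = 110840; 110371 is not s-gonal.
s = 6: P(6, 235) = 110215 and P(6, 236) = 111156; 110371 is not s-gonal.
s = 8: P(8, 192) = 110208 and P(8, 193) = 111361; 110371 is not s-gonal.
s = 9: P(9, 177) = 109209 and P(9, 178) = 110449; 110371 is not s-gonal.
s = 11: P(11, 157) = 110371. ✓
Hits: s ∈ {11} → 1.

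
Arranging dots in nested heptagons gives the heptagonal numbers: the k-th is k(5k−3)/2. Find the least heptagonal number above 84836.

Solve n(5n−3)/2 > 84836 for integer n.
The largest n with value ≤ 84836 is 184 (since 84364 ≤ 84836 < 85285), so the first above is n = 185, value 85285.

85285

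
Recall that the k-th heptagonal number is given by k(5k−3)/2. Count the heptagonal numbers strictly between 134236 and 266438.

94

The n-th heptagonal number is n(5n−3)/2.
Smallest index with value > 134236: n = 233 (giving 135373).
Largest index with value < 266438: n = 326 (giving 265201).
Indices 233 through 326: 94 terms.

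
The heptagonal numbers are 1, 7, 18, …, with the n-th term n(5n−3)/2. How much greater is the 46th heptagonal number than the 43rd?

663

46·(5·46 − 3)/2 = 5221 and 43·(5·43 − 3)/2 = 4558.
Difference: 5221 − 4558 = 663.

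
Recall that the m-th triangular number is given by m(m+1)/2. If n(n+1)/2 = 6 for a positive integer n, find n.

Set n(n+1)/2 = 6, giving n² + n − 12 = 0.
So n = (-1 + 7) / 2 = 6/2 = 3.

3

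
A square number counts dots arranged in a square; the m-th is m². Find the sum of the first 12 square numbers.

Σ_{i=1}^{12} i² = 12·13·25/6 = 650.

650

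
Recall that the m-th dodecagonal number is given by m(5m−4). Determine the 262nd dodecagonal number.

262·(5·262 − 4) = 262·1306 = 342172.

342172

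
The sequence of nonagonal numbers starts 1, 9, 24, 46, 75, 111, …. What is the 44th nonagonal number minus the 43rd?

Consecutive nonagonal numbers differ by 7n − 6: here 7·44 − 6 = 302.

302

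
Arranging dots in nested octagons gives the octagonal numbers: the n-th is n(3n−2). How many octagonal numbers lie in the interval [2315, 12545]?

37

The n-th octagonal number is n(3n−2).
Smallest index with value ≥ 2315: n = 29 (giving 2465).
Largest index with value ≤ 12545: n = 65 (giving 12545).
Indices 29 through 65: 37 terms.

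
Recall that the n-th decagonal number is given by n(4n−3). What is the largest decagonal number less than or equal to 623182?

622915

Solve n(4n−3) ≤ 623182 for integer n.
n = 395 gives 622915 ≤ 623182, while n = 396 gives 626076 > 623182; so the answer is 622915.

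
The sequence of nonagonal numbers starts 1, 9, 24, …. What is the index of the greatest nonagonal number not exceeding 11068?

56

Solve n(7n−5)/2 ≤ 11068 for integer n.
n = 56 gives 10836 ≤ 11068, while n = 57 gives 11229 > 11068; so the answer is index 56.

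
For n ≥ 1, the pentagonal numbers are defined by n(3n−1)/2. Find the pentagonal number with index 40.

The 40th pentagonal number is n(3n−1)/2 with n = 40.
40·(3·40 − 1)/2 = 40·119/2 = 2380.

2380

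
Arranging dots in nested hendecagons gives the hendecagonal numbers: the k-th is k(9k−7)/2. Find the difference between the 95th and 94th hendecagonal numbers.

847

Consecutive hendecagonal numbers differ by 9n − 8: here 9·95 − 8 = 847.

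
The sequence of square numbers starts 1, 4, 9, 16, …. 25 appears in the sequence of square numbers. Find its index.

We need n² = 25, so n = √25 = 5.

5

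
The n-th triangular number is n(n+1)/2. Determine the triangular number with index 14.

14·15/2 = 210/2 = 105.

105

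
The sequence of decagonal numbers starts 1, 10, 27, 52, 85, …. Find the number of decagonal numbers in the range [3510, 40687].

72

The n-th decagonal number is n(4n−3).
Smallest index with value ≥ 3510: n = 30 (giving 3510).
Largest index with value ≤ 40687: n = 101 (giving 40501).
Indices 30 through 101: 72 terms.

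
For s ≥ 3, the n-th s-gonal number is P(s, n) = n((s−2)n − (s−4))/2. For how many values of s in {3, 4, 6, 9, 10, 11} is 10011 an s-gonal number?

s = 3: P(3, 141) = 10011. ✓
s = 4: P(4, 100) = 10000 and P(4, 101) = 10201; 10011 is not s-gonal.
s = 6: P(6, 71) = 10011. ✓
s = 9: P(9, 53) = 9699 and P(9, 54) = 10071; 10011 is not s-gonal.
s = 10: P(10, 50) = 9850 and P(10, 51) = 10251; 10011 is not s-gonal.
s = 11: P(11, 47) = 9776 and P(11, 48) = 10200; 10011 is not s-gonal.
Hits: s ∈ {3, 6} → 2.

2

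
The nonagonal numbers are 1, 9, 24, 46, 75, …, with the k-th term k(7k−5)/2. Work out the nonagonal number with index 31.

The 31st nonagonal number is n(7n−5)/2 with n = 31.
31·(7·31 − 5)/2 = 31·212/2 = 31·106 = 3286.

3286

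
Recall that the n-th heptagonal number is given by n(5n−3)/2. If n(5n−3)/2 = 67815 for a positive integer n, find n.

165

Set n(5n−3)/2 = 67815, giving 5n² − 3n − 135630 = 0.
The discriminant is 9 + 40·67815 = 2712609, and √2712609 = 1647.
So n = (3 + 1647) / 10 = 1650/10 = 165.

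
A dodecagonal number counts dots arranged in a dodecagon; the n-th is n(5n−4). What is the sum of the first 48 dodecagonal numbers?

Σ i(5i−4) = 5Σi² − 4Σi over i = 1..48.
Σi = 1176 and Σi² = 38024.
5·38024 − 4·1176 = 185416.

185416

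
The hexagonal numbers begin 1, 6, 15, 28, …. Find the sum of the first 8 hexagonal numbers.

372

Σ i(2i−1) = 2Σi² − Σi over i = 1..8.
Σi = 36 and Σi² = 204.
2·204 − 1·36 = 372.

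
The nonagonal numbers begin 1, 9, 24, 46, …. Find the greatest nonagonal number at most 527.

474

Solve n(7n−5)/2 ≤ 527 for integer n.
n = 12 gives 474 ≤ 527, while n = 13 gives 559 > 527; so the answer is 474.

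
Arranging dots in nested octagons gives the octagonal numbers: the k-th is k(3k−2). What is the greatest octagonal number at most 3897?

3816

Solve n(3n−2) ≤ 3897 for integer n.
n = 36 gives 3816 ≤ 3897, while n = 37 gives 4033 > 3897; so the answer is 3816.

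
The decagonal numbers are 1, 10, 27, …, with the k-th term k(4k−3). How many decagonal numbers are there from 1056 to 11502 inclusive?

The n-th decagonal number is n(4n−3).
Smallest index with value ≥ 1056: n = 17 (giving 1105).
Largest index with value ≤ 11502: n = 54 (giving 11502).
Indices 17 through 54: 38 terms.

38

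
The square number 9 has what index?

We need n² = 9, so n = √9 = 3.

3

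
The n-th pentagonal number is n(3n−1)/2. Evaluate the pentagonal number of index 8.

The 8th pentagonal number is n(3n−1)/2 with n = 8.
8·(3·8 − 1)/2 = 8·23/2 = 92.

92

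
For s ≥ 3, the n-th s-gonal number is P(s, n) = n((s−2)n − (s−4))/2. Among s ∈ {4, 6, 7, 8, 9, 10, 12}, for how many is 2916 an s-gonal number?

1

s = 4: P(4, 54) = 2916. ✓
s = 6: P(6, 38) = 2850 and P(6, 39) = 3003; 2916 is not s-gonal.
s = 7: P(7, 34) = 2839 and P(7, 35) = 3010; 2916 is not s-gonal.
s = 8: P(8, 31) = 2821 and P(8, 32) = 3008; 2916 is not s-gonal.
s = 9: P(9, 29) = 2871 and P(9, 30) = 3075; 2916 is not s-gonal.
s = 10: P(10, 27) = 2835 and P(10, 28) = 3052; 2916 is not s-gonal.
s = 12: P(12, 24) = 2784 and P(12, 25) = 3025; 2916 is not s-gonal.
Hits: s ∈ {4} → 1.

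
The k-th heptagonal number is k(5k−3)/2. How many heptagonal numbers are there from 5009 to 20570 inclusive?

46

The n-th heptagonal number is n(5n−3)/2.
Smallest index with value ≥ 5009: n = 46 (giving 5221).
Largest index with value ≤ 20570: n = 91 (giving 20566).
Indices 46 through 91: 46 terms.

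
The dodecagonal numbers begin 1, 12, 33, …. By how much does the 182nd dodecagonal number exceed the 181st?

Consecutive dodecagonal numbers differ by 10n − 9: here 10·182 − 9 = 1811.

1811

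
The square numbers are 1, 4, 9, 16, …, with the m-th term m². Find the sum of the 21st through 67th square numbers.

Σ_{i=21}^{67} i² = 102510 − 2870 = 99640.

99640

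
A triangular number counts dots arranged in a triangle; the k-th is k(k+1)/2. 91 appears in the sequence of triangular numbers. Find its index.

13

Set n(n+1)/2 = 91, giving n² + n − 182 = 0.
So n = (-1 + 27) / 2 = 26/2 = 13.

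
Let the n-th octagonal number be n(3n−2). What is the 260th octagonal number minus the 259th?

1555

Consecutive octagonal numbers differ by 6n − 5: here 6·260 − 5 = 1555.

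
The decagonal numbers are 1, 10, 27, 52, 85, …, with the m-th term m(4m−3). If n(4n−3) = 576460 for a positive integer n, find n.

Set n(4n−3) = 576460, giving 4n² − 3n − 576460 = 0.
The discriminant is 9 + 16·576460 = 9223369, and √9223369 = 3037.
So n = (3 + 3037) / 8 = 3040/8 = 380.
Check: 380·(4·380 − 3) = 576460. ✓

380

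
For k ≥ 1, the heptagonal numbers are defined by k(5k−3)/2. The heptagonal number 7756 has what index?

Set n(5n−3)/2 = 7756, giving 5n² − 3n − 15512 = 0.
So n = (3 + 557) / 10 = 560/10 = 56.

56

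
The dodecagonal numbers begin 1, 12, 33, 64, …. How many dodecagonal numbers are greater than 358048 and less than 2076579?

The n-th dodecagonal number is n(5n−4).
Smallest index with value > 358048: n = 269 (giving 360729).
Largest index with value < 2076579: n = 644 (giving 2071104).
Indices 269 through 644: 376 terms.

376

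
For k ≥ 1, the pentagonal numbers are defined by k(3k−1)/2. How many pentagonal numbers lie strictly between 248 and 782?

The n-th pentagonal number is n(3n−1)/2.
Smallest index with value > 248: n = 14 (giving 287).
Largest index with value < 782: n = 22 (giving 715).
Indices 14 through 22: 9 terms.

9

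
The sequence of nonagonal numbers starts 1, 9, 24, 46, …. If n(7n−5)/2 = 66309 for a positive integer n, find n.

Set n(7n−5)/2 = 66309, giving 7n² − 5n − 132618 = 0.
The discriminant is 25 + 56·66309 = 3713329, and √3713329 = 1927.
So n = (5 + 1927) / 14 = 1932/14 = 138.

138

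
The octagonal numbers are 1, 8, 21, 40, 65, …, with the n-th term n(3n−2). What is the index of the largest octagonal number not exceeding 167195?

Solve n(3n−2) ≤ 167195 for integer n.
n = 236 gives 166616 ≤ 167195, while n = 237 gives 168033 > 167195; so the answer is index 236.

236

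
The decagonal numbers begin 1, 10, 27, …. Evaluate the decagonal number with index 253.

255277

The 253rd decagonal number is n(4n−3) with n = 253.
253·(4·253 − 3) = 253·1009 = 255277.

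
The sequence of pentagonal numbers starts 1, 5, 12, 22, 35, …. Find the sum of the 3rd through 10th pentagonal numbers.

544

Σ i(3i−1)/2 = (3Σi² − Σi) / 2 over i = 3..10.
Σi = 55 − 3 = 52 and Σi² = 385 − 5 = 380.
(3·380 − 1·52) / 2 = 1088/2 = 544.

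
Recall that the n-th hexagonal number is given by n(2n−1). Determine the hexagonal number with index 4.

28

4·(2·4 − 1) = 4·7 = 28.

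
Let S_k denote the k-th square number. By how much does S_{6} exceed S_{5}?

11

n² − (n−1)² = 2n − 1, so 6² − 5² = 2·6 − 1 = 11.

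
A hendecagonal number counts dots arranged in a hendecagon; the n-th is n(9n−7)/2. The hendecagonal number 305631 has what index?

Set n(9n−7)/2 = 305631, giving 9n² − 7n − 611262 = 0.
So n = (7 + 4691) / 18 = 4698/18 = 261.

261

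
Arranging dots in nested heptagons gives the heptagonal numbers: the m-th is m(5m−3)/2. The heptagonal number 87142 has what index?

187

Set n(5n−3)/2 = 87142, giving 5n² − 3n − 174284 = 0.
The discriminant is 9 + 40·87142 = 3485689, and √3485689 = 1867.
So n = (3 + 1867) / 10 = 1870/10 = 187.
Check: 187·(5·187 − 3)/2 = 87142. ✓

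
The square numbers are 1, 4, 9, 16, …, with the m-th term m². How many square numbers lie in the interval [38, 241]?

The n-th square number is n².
Smallest index with value ≥ 38: n = 7 (giving 49).
Largest index with value ≤ 241: n = 15 (giving 225).
Indices 7 through 15: 9 terms.

9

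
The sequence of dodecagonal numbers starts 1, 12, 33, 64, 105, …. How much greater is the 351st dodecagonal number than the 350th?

Consecutive dodecagonal numbers differ by 10n − 9: here 10·351 − 9 = 3501.

3501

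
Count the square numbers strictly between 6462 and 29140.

90

The n-th square number is n².
Smallest index with value > 6462: n = 81 (giving 6561).
Largest index with value < 29140: n = 170 (giving 28900).
Indices 81 through 170: 90 terms.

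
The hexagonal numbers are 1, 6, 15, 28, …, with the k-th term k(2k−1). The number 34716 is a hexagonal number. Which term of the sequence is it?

Set n(2n−1) = 34716, giving 2n² − n − 34716 = 0.
The discriminant is 1 + 8·34716 = 277729, and √277729 = 527.
So n = (1 + 527) / 4 = 528/4 = 132.
Check: 132·(2·132 − 1) = 34716. ✓

132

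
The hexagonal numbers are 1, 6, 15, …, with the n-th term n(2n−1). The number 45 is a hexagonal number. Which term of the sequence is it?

Set n(2n−1) = 45, giving 2n² − n − 45 = 0.
The discriminant is 1 + 8·45 = 361, and √361 = 19.
So n = (1 + 19) / 4 = 20/4 = 5.

5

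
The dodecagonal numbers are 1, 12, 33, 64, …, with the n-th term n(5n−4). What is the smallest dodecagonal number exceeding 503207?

504348

Solve n(5n−4) > 503207 for integer n.
The largest n with value ≤ 503207 is 317 (since 501177 ≤ 503207 < 504348), so the first above is n = 318, value 504348.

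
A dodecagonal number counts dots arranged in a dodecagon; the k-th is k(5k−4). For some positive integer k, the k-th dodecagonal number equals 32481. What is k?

81

Set n(5n−4) = 32481, giving 5n² − 4n − 32481 = 0.
The discriminant is 16 + 20·32481 = 649636, and √649636 = 806.
So n = (4 + 806) / 10 = 810/10 = 81.
Check: 81·(5·81 − 4) = 32481. ✓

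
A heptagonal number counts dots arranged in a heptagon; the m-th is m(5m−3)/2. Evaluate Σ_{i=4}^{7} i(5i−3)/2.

Σ i(5i−3)/2 = (5Σi² − 3Σi) / 2 over i = 4..7.
Σi = 28 − 6 = 22 and Σi² = 140 − 14 = 126.
(5·126 − 3·22) / 2 = 564/2 = 282.

282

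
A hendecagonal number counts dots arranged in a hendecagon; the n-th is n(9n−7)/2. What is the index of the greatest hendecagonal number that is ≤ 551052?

350

Solve n(9n−7)/2 ≤ 551052 for integer n.
n = 350 gives 550025 ≤ 551052, while n = 351 gives 553176 > 551052; so the answer is index 350.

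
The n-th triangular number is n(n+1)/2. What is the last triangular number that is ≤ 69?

Solve n(n+1)/2 ≤ 69 for integer n.
n = 11 gives 66 ≤ 69, while n = 12 gives 78 > 69; so the answer is 66.

66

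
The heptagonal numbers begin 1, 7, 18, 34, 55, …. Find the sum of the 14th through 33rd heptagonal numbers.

28570

Σ i(5i−3)/2 = (5Σi² − 3Σi) / 2 over i = 14..33.
Σi = 561 − 91 = 470 and Σi² = 12529 − 819 = 11710.
(5·11710 − 3·470) / 2 = 57140/2 = 28570.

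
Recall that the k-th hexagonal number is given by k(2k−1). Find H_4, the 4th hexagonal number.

4·(2·4 − 1) = 4·7 = 28.

28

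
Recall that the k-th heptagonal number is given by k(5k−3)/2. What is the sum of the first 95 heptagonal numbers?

Σ i(5i−3)/2 = (5Σi² − 3Σi) / 2 over i = 1..95.
Σi = 4560 and Σi² = 290320.
(5·290320 − 3·4560) / 2 = 1437920/2 = 718960.

718960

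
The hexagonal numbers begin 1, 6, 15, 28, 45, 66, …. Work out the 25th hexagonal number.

25·(2·25 − 1) = 25·49 = 1225.

1225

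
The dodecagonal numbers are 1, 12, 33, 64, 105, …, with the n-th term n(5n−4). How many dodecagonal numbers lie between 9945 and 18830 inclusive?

The n-th dodecagonal number is n(5n−4).
Smallest index with value ≥ 9945: n = 45 (giving 9945).
Largest index with value ≤ 18830: n = 61 (giving 18361).
Indices 45 through 61: 17 terms.

17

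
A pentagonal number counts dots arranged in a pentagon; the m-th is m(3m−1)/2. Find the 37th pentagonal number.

2035

37·(3·37 − 1)/2 = 37·110/2 = 37·55 = 2035.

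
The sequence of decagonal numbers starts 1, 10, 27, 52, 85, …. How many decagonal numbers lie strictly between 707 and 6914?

The n-th decagonal number is n(4n−3).
Smallest index with value > 707: n = 14 (giving 742).
Largest index with value < 6914: n = 41 (giving 6601).
Indices 14 through 41: 28 terms.

28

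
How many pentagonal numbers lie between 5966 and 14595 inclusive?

The n-th pentagonal number is n(3n−1)/2.
Smallest index with value ≥ 5966: n = 64 (giving 6112).
Largest index with value ≤ 14595: n = 98 (giving 14357).
Indices 64 through 98: 35 terms.

35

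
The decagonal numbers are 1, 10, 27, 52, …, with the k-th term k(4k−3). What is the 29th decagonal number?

29·(4·29 − 3) = 29·113 = 3277.

3277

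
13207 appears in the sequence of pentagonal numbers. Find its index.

Set n(3n−1)/2 = 13207, giving 3n² − n − 26414 = 0.
So n = (1 + 563) / 6 = 564/6 = 94.
Check: 94·(3·94 − 1)/2 = 13207. ✓

94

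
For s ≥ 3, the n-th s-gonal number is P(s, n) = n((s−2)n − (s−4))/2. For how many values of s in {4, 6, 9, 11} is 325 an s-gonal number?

2

s = 4: P(4, 18) = 324 and P(4, 19) = 361; 325 is not s-gonal.
s = 6: P(6, 13) = 325. ✓
s = 9: P(9, 10) = 325. ✓
s = 11: P(11, 8) = 260 and P(11, 9) = 333; 325 is not s-gonal.
Hits: s ∈ {6, 9} → 2.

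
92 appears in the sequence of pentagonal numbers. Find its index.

8

Set n(3n−1)/2 = 92, giving 3n² − n − 184 = 0.
The discriminant is 1 + 24·92 = 2209, and √2209 = 47.
So n = (1 + 47) / 6 = 48/6 = 8.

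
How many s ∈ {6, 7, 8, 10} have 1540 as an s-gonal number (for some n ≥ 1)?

s = 6: P(6, 28) = 1540. ✓
s = 7: P(7, 25) = 1525 and P(7, 26) = 1651; 1540 is not s-gonal.
s = 8: P(8, 22) = 1408 and P(8, 23) = 1541; 1540 is not s-gonal.
s = 10: P(10, 20) = 1540. ✓
Hits: s ∈ {6, 10} → 2.

2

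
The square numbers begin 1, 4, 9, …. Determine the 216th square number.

46656

The 216th square number is n² with n = 216.
216² = 46656.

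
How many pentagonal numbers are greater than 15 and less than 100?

The n-th pentagonal number is n(3n−1)/2.
Smallest index with value > 15: n = 4 (giving 22).
Largest index with value < 100: n = 8 (giving 92).
Indices 4 through 8: 5 terms.

5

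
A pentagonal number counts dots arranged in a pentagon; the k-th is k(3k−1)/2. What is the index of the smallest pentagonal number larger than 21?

Solve n(3n−1)/2 > 21 for integer n.
The largest n with value ≤ 21 is 3 (since 12 ≤ 21 < 22), so the first above is n = 4, value 22.

4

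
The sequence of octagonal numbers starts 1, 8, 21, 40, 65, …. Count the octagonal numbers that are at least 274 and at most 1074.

10

The n-th octagonal number is n(3n−2).
Smallest index with value ≥ 274: n = 10 (giving 280).
Largest index with value ≤ 1074: n = 19 (giving 1045).
Indices 10 through 19: 10 terms.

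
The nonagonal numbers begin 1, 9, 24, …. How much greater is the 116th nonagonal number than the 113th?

116·(7·116 − 5)/2 = 46806 and 113·(7·113 − 5)/2 = 44409.
Difference: 46806 − 44409 = 2397.

2397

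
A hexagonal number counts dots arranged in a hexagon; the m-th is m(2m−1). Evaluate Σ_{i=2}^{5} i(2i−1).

Σ i(2i−1) = 2Σi² − Σi over i = 2..5.
Σi = 15 − 1 = 14 and Σi² = 55 − 1 = 54.
2·54 − 1·14 = 94.

94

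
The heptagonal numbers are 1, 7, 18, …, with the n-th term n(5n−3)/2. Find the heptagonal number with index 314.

246019

The 314th heptagonal number is n(5n−3)/2 with n = 314.
314·(5·314 − 3)/2 = 314·1567/2 = 246019.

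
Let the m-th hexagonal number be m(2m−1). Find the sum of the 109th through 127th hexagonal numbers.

Σ i(2i−1) = 2Σi² − Σi over i = 109..127.
Σi = 8128 − 5886 = 2242 and Σi² = 690880 − 425754 = 265126.
2·265126 − 1·2242 = 528010.

528010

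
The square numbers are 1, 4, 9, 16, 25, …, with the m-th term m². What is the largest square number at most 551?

Solve n² ≤ 551 for integer n.
n = 23 gives 529 ≤ 551, while n = 24 gives 576 > 551; so the answer is 529.

529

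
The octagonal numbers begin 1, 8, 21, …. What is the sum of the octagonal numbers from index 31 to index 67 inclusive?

Σ i(3i−2) = 3Σi² − 2Σi over i = 31..67.
Σi = 2278 − 465 = 1813 and Σi² = 102510 − 9455 = 93055.
3·93055 − 2·1813 = 275539.

275539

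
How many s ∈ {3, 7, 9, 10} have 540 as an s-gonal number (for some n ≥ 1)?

s = 3: P(3, 32) = 528 and P(3, 33) = 561; 540 is not s-gonal.
s = 7: P(7, 15) = 540. ✓
s = 9: P(9, 12) = 474 and P(9, 13) = 559; 540 is not s-gonal.
s = 10: P(10, 12) = 540. ✓
Hits: s ∈ {7, 10} → 2.

2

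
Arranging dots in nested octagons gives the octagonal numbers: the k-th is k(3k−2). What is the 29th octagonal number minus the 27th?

332

29·(3·29 − 2) = 2465 and 27·(3·27 − 2) = 2133.
Difference: 2465 − 2133 = 332.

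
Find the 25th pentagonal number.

925

The 25th pentagonal number is n(3n−1)/2 with n = 25.
25·(3·25 − 1)/2 = 25·74/2 = 25·37 = 925.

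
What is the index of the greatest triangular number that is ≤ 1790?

Solve n(n+1)/2 ≤ 1790 for integer n.
n = 59 gives 1770 ≤ 1790, while n = 60 gives 1830 > 1790; so the answer is index 59.

59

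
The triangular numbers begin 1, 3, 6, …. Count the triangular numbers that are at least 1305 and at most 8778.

82

The n-th triangular number is n(n+1)/2.
Smallest index with value ≥ 1305: n = 51 (giving 1326).
Largest index with value ≤ 8778: n = 132 (giving 8778).
Indices 51 through 132: 82 terms.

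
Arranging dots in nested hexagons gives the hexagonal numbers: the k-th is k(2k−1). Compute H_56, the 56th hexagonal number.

6216

The 56th hexagonal number is n(2n−1) with n = 56.
56·(2·56 − 1) = 56·111 = 6216.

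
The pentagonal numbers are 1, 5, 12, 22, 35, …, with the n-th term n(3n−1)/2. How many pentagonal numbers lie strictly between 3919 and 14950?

The n-th pentagonal number is n(3n−1)/2.
Smallest index with value > 3919: n = 52 (giving 4030).
Largest index with value < 14950: n = 99 (giving 14652).
Indices 52 through 99: 48 terms.

48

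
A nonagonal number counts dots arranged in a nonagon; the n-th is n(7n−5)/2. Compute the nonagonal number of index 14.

651

The 14th nonagonal number is n(7n−5)/2 with n = 14.
14·(7·14 − 5)/2 = 14·93/2 = 651.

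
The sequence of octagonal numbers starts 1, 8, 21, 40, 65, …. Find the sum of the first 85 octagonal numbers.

Σ i(3i−2) = 3Σi² − 2Σi over i = 1..85.
Σi = 3655 and Σi² = 208335.
3·208335 − 2·3655 = 617695.

617695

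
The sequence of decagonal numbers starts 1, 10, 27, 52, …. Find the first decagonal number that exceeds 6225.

Solve n(4n−3) > 6225 for integer n.
The largest n with value ≤ 6225 is 39 (since 5967 ≤ 6225 < 6280), so the first above is n = 40, value 6280.

6280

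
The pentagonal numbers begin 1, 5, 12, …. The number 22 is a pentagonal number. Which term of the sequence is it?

Set n(3n−1)/2 = 22, giving 3n² − n − 44 = 0.
The discriminant is 1 + 24·22 = 529, and √529 = 23.
So n = (1 + 23) / 6 = 24/6 = 4.
Check: 4·(3·4 − 1)/2 = 22. ✓

4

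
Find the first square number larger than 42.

49

Solve n² > 42 for integer n.
The largest n with value ≤ 42 is 6 (since 36 ≤ 42 < 49), so the first above is n = 7, value 49.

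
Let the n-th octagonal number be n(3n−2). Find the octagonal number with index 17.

833

The 17th octagonal number is n(3n−2) with n = 17.
17·(3·17 − 2) = 17·49 = 833.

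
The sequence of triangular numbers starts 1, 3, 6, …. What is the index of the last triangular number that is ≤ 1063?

45

Solve n(n+1)/2 ≤ 1063 for integer n.
n = 45 gives 1035 ≤ 1063, while n = 46 gives 1081 > 1063; so the answer is index 45.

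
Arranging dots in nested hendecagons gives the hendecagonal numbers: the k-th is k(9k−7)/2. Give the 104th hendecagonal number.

The 104th hendecagonal number is n(9n−7)/2 with n = 104.
104·(9·104 − 7)/2 = 104·929/2 = 48308.

48308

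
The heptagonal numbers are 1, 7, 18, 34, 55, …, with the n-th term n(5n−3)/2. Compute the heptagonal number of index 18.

18·(5·18 − 3)/2 = 18·87/2 = 783.

783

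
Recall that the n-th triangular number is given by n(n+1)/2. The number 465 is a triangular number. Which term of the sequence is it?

30

Set n(n+1)/2 = 465, giving n² + n − 930 = 0.
The discriminant is 1 + 8·465 = 3721, and √3721 = 61.
So n = (-1 + 61) / 2 = 60/2 = 30.
Check: 30·31/2 = 465. ✓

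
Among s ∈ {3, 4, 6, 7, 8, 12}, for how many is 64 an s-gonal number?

2

s = 3: P(3, 10) = 55 and P(3, 11) = 66; 64 is not s-gonal.
s = 4: P(4, 8) = 64. ✓
s = 6: P(6, 5) = 45 and P(6, 6) = 66; 64 is not s-gonal.
s = 7: P(7, 5) = 55 and P(7, 6) = 81; 64 is not s-gonal.
s = 8: P(8, 4) = 40 and P(8, 5) = 65; 64 is not s-gonal.
s = 12: P(12, 4) = 64. ✓
Hits: s ∈ {4, 12} → 2.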